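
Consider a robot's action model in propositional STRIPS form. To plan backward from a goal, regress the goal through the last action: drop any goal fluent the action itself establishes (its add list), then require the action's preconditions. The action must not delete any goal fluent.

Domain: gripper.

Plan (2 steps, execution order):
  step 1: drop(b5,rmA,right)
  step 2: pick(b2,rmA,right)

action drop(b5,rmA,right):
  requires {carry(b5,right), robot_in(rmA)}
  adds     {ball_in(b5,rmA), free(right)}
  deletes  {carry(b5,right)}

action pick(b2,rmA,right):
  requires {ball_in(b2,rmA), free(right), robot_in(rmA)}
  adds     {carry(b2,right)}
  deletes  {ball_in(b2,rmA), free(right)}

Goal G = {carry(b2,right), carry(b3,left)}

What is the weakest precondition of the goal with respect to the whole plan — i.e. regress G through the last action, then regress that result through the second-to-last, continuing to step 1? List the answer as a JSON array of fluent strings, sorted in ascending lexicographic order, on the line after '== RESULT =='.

Work backward from the goal:
  through step 2 (pick(b2,rmA,right)): drop {carry(b2,right)}, keep {carry(b3,left)}, require {ball_in(b2,rmA), free(right), robot_in(rmA)}
    → {ball_in(b2,rmA), carry(b3,left), free(right), robot_in(rmA)}
  through step 1 (drop(b5,rmA,right)): drop {free(right)}, keep {ball_in(b2,rmA), carry(b3,left), robot_in(rmA)}, require {carry(b5,right), robot_in(rmA)}
    → {ball_in(b2,rmA), carry(b3,left), carry(b5,right), robot_in(rmA)}

== RESULT ==
["ball_in(b2,rmA)", "carry(b3,left)", "carry(b5,right)", "robot_in(rmA)"]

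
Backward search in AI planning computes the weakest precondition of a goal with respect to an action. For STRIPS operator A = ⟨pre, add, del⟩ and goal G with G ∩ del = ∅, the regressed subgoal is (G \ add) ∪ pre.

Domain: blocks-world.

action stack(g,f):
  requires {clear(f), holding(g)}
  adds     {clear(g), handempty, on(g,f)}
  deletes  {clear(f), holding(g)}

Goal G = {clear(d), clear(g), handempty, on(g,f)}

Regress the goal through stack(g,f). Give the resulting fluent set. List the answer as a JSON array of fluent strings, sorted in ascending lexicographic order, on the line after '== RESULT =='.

Regress:
  G ∩ del = {}  (empty — regression defined)
  G \ add = {clear(d), clear(g), handempty, on(g,f)} \ {clear(g), handempty, on(g,f)} = {clear(d)}
  ∪ pre   = {clear(d)} ∪ {clear(f), holding(g)}
          = {clear(d), clear(f), holding(g)}

== RESULT ==
["clear(d)", "clear(f)", "holding(g)"]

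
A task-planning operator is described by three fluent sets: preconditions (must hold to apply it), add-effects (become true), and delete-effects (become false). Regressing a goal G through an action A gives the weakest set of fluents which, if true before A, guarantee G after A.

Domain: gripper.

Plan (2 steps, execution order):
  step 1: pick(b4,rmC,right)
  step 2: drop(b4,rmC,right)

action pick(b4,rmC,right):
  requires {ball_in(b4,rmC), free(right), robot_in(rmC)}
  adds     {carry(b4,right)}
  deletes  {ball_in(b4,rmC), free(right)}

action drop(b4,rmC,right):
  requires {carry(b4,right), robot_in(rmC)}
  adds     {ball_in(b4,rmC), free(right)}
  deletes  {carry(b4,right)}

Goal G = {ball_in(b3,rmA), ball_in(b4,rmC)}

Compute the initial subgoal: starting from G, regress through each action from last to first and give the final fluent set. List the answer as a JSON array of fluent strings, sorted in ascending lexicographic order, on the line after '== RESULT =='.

Regress step by step:
  through step 2 (drop(b4,rmC,right)): drop {ball_in(b4,rmC)}, keep {ball_in(b3,rmA)}, require {carry(b4,right), robot_in(rmC)}
    → {ball_in(b3,rmA), carry(b4,right), robot_in(rmC)}
  through step 1 (pick(b4,rmC,right)): drop {carry(b4,right)}, keep {ball_in(b3,rmA), robot_in(rmC)}, require {ball_in(b4,rmC), free(right), robot_in(rmC)}
    → {ball_in(b3,rmA), ball_in(b4,rmC), free(right), robot_in(rmC)}

== RESULT ==
["ball_in(b3,rmA)", "ball_in(b4,rmC)", "free(right)", "robot_in(rmC)"]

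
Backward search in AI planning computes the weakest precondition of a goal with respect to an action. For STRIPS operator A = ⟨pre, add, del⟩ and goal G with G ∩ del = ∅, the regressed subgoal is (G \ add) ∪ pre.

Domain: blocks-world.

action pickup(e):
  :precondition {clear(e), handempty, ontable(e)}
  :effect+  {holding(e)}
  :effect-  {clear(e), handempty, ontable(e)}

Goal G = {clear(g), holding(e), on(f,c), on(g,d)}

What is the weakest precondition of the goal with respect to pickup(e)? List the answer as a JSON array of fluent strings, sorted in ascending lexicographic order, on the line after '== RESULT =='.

Regress:
  G ∩ del = {}  (empty — regression defined)
  G \ add = {clear(g), holding(e), on(f,c), on(g,d)} \ {holding(e)} = {clear(g), on(f,c), on(g,d)}
  ∪ pre   = {clear(g), on(f,c), on(g,d)} ∪ {clear(e), handempty, ontable(e)}
          = {clear(e), clear(g), handempty, on(f,c), on(g,d), ontable(e)}

== RESULT ==
["clear(e)", "clear(g)", "handempty", "on(f,c)", "on(g,d)", "ontable(e)"]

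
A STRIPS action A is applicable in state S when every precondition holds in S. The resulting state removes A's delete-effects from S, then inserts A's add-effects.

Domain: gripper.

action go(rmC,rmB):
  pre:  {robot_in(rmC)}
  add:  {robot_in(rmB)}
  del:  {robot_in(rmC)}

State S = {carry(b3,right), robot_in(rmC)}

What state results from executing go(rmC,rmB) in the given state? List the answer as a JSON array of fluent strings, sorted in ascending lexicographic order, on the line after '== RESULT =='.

Progress:
  pre ⊆ S: {robot_in(rmC)} ⊆ S  — applicable
  S \ del = {carry(b3,right)}
  ∪ add   = {carry(b3,right), robot_in(rmB)}

== RESULT ==
["carry(b3,right)", "robot_in(rmB)"]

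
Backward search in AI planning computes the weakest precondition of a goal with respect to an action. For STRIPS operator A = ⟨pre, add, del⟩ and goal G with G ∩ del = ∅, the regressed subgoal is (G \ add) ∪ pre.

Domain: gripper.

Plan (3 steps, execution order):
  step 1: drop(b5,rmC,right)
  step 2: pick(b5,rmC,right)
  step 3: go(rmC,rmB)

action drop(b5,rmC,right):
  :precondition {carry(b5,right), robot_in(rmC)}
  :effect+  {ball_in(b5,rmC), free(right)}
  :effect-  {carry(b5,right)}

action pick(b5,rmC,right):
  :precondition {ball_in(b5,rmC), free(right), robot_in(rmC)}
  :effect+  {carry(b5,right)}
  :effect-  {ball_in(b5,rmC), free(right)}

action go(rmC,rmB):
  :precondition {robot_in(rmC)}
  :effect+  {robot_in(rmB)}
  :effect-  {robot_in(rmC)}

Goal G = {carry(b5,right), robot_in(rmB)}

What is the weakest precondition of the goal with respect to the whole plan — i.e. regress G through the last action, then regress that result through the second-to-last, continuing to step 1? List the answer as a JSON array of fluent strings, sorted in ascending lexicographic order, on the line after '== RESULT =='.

Work backward from the goal:
  through step 3 (go(rmC,rmB)): drop {robot_in(rmB)}, keep {carry(b5,right)}, require {robot_in(rmC)}
    → {carry(b5,right), robot_in(rmC)}
  through step 2 (pick(b5,rmC,right)): drop {carry(b5,right)}, keep {robot_in(rmC)}, require {ball_in(b5,rmC), free(right), robot_in(rmC)}
    → {ball_in(b5,rmC), free(right), robot_in(rmC)}
  through step 1 (drop(b5,rmC,right)): drop {ball_in(b5,rmC), free(right)}, keep {robot_in(rmC)}, require {carry(b5,right), robot_in(rmC)}
    → {carry(b5,right), robot_in(rmC)}

== RESULT ==
["carry(b5,right)", "robot_in(rmC)"]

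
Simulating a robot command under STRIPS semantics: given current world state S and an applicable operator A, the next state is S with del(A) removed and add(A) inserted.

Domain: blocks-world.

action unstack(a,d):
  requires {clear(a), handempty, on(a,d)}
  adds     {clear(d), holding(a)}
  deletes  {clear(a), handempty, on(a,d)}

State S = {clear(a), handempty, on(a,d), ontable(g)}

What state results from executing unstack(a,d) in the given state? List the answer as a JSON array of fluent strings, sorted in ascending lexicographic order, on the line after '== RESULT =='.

Progress:
  pre ⊆ S: {clear(a), handempty, on(a,d)} ⊆ S  — applicable
  S \ del = {ontable(g)}
  ∪ add   = {clear(d), holding(a), ontable(g)}

== RESULT ==
["clear(d)", "holding(a)", "ontable(g)"]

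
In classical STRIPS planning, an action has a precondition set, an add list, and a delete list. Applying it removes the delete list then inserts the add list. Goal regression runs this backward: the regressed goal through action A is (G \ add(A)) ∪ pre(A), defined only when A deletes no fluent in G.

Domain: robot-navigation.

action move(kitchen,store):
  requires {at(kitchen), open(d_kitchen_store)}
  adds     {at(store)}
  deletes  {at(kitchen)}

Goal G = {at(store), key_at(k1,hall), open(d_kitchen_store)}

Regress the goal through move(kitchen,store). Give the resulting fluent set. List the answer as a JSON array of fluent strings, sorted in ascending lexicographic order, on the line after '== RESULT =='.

Regress:
  G ∩ del = {}  (empty — regression defined)
  G \ add = {at(store), key_at(k1,hall), open(d_kitchen_store)} \ {at(store)} = {key_at(k1,hall), open(d_kitchen_store)}
  ∪ pre   = {key_at(k1,hall), open(d_kitchen_store)} ∪ {at(kitchen), open(d_kitchen_store)}
          = {at(kitchen), key_at(k1,hall), open(d_kitchen_store)}

== RESULT ==
["at(kitchen)", "key_at(k1,hall)", "open(d_kitchen_store)"]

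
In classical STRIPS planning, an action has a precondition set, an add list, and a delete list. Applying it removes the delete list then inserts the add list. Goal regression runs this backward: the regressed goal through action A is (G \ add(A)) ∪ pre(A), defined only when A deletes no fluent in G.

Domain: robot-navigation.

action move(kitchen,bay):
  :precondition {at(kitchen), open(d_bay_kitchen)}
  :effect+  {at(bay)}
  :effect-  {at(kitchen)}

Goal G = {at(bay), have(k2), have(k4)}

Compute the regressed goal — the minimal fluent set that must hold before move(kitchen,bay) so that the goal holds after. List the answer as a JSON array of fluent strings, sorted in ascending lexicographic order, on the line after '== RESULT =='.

Compute (G \ add) ∪ pre:
  G ∩ del = {}  (empty — regression defined)
  G \ add = {at(bay), have(k2), have(k4)} \ {at(bay)} = {have(k2), have(k4)}
  ∪ pre   = {have(k2), have(k4)} ∪ {at(kitchen), open(d_bay_kitchen)}
          = {at(kitchen), have(k2), have(k4), open(d_bay_kitchen)}

== RESULT ==
["at(kitchen)", "have(k2)", "have(k4)", "open(d_bay_kitchen)"]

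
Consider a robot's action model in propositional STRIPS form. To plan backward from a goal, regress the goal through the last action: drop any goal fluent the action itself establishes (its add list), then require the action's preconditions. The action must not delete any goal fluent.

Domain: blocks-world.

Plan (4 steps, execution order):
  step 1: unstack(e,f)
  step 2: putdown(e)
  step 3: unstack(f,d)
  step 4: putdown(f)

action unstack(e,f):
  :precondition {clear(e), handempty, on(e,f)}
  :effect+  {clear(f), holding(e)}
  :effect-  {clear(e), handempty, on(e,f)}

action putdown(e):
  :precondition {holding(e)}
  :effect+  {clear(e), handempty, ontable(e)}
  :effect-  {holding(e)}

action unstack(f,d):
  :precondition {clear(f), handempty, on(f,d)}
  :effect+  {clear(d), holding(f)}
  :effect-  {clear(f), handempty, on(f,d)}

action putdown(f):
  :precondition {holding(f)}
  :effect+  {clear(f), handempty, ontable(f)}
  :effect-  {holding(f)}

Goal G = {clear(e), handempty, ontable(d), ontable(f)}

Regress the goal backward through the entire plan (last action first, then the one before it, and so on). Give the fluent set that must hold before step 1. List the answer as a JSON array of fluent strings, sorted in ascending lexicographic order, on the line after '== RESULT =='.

Work backward from the goal:
  through step 4 (putdown(f)): drop {handempty, ontable(f)}, keep {clear(e), ontable(d)}, require {holding(f)}
    → {clear(e), holding(f), ontable(d)}
  through step 3 (unstack(f,d)): drop {holding(f)}, keep {clear(e), ontable(d)}, require {clear(f), handempty, on(f,d)}
    → {clear(e), clear(f), handempty, on(f,d), ontable(d)}
  through step 2 (putdown(e)): drop {clear(e), handempty}, keep {clear(f), on(f,d), ontable(d)}, require {holding(e)}
    → {clear(f), holding(e), on(f,d), ontable(d)}
  through step 1 (unstack(e,f)): drop {clear(f), holding(e)}, keep {on(f,d), ontable(d)}, require {clear(e), handempty, on(e,f)}
    → {clear(e), handempty, on(e,f), on(f,d), ontable(d)}

== RESULT ==
["clear(e)", "handempty", "on(e,f)", "on(f,d)", "ontable(d)"]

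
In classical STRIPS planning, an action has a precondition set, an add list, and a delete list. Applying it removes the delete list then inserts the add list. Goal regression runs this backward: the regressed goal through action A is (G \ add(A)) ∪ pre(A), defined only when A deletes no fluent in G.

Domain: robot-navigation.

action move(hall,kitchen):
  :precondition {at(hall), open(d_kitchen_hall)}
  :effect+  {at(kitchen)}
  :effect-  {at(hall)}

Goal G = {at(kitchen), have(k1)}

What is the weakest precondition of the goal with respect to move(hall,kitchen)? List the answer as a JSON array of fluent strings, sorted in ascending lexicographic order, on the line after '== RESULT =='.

Compute (G \ add) ∪ pre:
  G ∩ del = {}  (empty — regression defined)
  G \ add = {at(kitchen), have(k1)} \ {at(kitchen)} = {have(k1)}
  ∪ pre   = {have(k1)} ∪ {at(hall), open(d_kitchen_hall)}
          = {at(hall), have(k1), open(d_kitchen_hall)}

== RESULT ==
["at(hall)", "have(k1)", "open(d_kitchen_hall)"]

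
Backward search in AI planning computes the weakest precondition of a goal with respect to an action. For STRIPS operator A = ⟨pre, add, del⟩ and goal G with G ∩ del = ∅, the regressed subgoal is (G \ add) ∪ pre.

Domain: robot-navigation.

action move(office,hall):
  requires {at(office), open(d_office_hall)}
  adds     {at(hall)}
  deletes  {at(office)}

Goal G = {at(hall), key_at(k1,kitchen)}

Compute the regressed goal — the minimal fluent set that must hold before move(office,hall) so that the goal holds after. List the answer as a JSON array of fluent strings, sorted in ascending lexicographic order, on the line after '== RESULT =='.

Regress:
  G ∩ del = {}  (empty — regression defined)
  G \ add = {at(hall), key_at(k1,kitchen)} \ {at(hall)} = {key_at(k1,kitchen)}
  ∪ pre   = {key_at(k1,kitchen)} ∪ {at(office), open(d_office_hall)}
          = {at(office), key_at(k1,kitchen), open(d_office_hall)}

== RESULT ==
["at(office)", "key_at(k1,kitchen)", "open(d_office_hall)"]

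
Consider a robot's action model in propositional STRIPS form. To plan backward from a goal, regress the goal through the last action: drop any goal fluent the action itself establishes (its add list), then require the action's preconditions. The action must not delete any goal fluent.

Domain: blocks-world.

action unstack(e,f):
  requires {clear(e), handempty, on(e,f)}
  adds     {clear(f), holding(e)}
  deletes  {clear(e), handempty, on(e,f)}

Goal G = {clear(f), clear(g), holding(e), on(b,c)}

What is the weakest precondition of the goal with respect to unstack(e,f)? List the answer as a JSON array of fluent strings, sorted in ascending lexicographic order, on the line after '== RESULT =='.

Compute (G \ add) ∪ pre:
  G ∩ del = {}  (empty — regression defined)
  G \ add = {clear(f), clear(g), holding(e), on(b,c)} \ {clear(f), holding(e)} = {clear(g), on(b,c)}
  ∪ pre   = {clear(g), on(b,c)} ∪ {clear(e), handempty, on(e,f)}
          = {clear(e), clear(g), handempty, on(b,c), on(e,f)}

== RESULT ==
["clear(e)", "clear(g)", "handempty", "on(b,c)", "on(e,f)"]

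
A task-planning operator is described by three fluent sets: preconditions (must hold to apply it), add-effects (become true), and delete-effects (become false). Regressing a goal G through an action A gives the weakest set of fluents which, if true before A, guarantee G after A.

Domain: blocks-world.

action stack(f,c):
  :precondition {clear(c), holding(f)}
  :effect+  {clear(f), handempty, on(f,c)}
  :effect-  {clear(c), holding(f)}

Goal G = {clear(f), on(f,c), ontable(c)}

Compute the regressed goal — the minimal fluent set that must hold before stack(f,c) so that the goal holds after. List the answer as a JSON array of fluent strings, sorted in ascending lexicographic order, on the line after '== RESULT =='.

Compute (G \ add) ∪ pre:
  G ∩ del = {}  (empty — regression defined)
  G \ add = {clear(f), on(f,c), ontable(c)} \ {clear(f), handempty, on(f,c)} = {ontable(c)}
  ∪ pre   = {ontable(c)} ∪ {clear(c), holding(f)}
          = {clear(c), holding(f), ontable(c)}

== RESULT ==
["clear(c)", "holding(f)", "ontable(c)"]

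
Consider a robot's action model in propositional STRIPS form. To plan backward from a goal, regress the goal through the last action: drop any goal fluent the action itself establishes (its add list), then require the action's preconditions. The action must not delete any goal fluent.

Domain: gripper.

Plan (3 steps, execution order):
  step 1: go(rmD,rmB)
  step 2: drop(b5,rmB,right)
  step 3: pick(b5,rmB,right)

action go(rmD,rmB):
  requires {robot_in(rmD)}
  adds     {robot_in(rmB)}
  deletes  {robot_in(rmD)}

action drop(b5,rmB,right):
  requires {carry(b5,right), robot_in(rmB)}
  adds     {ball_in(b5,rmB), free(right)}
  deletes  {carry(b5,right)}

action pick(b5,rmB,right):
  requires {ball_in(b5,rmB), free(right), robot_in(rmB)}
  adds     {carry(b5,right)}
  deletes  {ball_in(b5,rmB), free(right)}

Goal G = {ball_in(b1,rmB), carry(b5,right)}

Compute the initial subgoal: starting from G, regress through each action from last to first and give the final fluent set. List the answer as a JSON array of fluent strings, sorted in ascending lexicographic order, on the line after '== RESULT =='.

Work backward from the goal:
  through step 3 (pick(b5,rmB,right)): drop {carry(b5,right)}, keep {ball_in(b1,rmB)}, require {ball_in(b5,rmB), free(right), robot_in(rmB)}
    → {ball_in(b1,rmB), ball_in(b5,rmB), free(right), robot_in(rmB)}
  through step 2 (drop(b5,rmB,right)): drop {ball_in(b5,rmB), free(right)}, keep {ball_in(b1,rmB), robot_in(rmB)}, require {carry(b5,right), robot_in(rmB)}
    → {ball_in(b1,rmB), carry(b5,right), robot_in(rmB)}
  through step 1 (go(rmD,rmB)): drop {robot_in(rmB)}, keep {ball_in(b1,rmB), carry(b5,right)}, require {robot_in(rmD)}
    → {ball_in(b1,rmB), carry(b5,right), robot_in(rmD)}

== RESULT ==
["ball_in(b1,rmB)", "carry(b5,right)", "robot_in(rmD)"]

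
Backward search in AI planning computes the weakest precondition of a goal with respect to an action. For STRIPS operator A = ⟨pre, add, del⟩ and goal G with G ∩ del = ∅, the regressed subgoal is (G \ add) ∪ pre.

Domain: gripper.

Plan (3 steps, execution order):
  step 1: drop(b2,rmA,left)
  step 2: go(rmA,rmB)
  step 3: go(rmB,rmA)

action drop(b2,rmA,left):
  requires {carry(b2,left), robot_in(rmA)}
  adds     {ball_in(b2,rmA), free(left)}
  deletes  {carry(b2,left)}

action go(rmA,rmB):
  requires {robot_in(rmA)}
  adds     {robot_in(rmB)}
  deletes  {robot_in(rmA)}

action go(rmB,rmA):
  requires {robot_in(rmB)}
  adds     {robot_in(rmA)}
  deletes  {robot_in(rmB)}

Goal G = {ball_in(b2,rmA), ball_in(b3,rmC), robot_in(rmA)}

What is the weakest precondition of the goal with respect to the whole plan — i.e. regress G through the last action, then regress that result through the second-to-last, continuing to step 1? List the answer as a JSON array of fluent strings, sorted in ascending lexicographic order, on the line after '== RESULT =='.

Work backward from the goal:
  through step 3 (go(rmB,rmA)): drop {robot_in(rmA)}, keep {ball_in(b2,rmA), ball_in(b3,rmC)}, require {robot_in(rmB)}
    → {ball_in(b2,rmA), ball_in(b3,rmC), robot_in(rmB)}
  through step 2 (go(rmA,rmB)): drop {robot_in(rmB)}, keep {ball_in(b2,rmA), ball_in(b3,rmC)}, require {robot_in(rmA)}
    → {ball_in(b2,rmA), ball_in(b3,rmC), robot_in(rmA)}
  through step 1 (drop(b2,rmA,left)): drop {ball_in(b2,rmA)}, keep {ball_in(b3,rmC), robot_in(rmA)}, require {carry(b2,left), robot_in(rmA)}
    → {ball_in(b3,rmC), carry(b2,left), robot_in(rmA)}

== RESULT ==
["ball_in(b3,rmC)", "carry(b2,left)", "robot_in(rmA)"]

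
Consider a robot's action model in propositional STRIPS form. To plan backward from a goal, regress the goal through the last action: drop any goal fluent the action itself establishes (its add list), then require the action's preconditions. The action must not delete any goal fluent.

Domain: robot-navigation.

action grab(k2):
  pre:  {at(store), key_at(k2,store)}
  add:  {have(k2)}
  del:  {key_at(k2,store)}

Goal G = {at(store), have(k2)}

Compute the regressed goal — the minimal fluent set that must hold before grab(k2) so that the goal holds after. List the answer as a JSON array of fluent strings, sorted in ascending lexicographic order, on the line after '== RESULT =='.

Regress:
  G ∩ del = {}  (empty — regression defined)
  G \ add = {at(store), have(k2)} \ {have(k2)} = {at(store)}
  ∪ pre   = {at(store)} ∪ {at(store), key_at(k2,store)}
          = {at(store), key_at(k2,store)}

== RESULT ==
["at(store)", "key_at(k2,store)"]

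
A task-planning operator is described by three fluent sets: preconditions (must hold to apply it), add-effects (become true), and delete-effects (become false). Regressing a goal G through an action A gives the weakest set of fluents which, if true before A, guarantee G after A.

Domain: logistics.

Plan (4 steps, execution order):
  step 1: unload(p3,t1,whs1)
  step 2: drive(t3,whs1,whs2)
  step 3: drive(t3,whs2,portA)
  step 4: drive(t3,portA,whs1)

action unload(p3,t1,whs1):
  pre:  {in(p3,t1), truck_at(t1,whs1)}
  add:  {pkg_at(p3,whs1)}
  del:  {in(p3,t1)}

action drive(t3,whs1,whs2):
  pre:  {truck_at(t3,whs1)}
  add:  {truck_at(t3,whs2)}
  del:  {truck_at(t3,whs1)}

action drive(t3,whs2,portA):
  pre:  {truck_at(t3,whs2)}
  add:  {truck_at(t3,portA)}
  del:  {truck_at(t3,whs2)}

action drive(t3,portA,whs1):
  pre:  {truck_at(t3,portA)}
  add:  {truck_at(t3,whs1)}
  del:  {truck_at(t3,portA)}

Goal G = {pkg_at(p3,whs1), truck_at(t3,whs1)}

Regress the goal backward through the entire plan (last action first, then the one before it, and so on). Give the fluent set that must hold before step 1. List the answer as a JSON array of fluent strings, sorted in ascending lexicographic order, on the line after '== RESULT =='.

Work backward from the goal:
  through step 4 (drive(t3,portA,whs1)): drop {truck_at(t3,whs1)}, keep {pkg_at(p3,whs1)}, require {truck_at(t3,portA)}
    → {pkg_at(p3,whs1), truck_at(t3,portA)}
  through step 3 (drive(t3,whs2,portA)): drop {truck_at(t3,portA)}, keep {pkg_at(p3,whs1)}, require {truck_at(t3,whs2)}
    → {pkg_at(p3,whs1), truck_at(t3,whs2)}
  through step 2 (drive(t3,whs1,whs2)): drop {truck_at(t3,whs2)}, keep {pkg_at(p3,whs1)}, require {truck_at(t3,whs1)}
    → {pkg_at(p3,whs1), truck_at(t3,whs1)}
  through step 1 (unload(p3,t1,whs1)): drop {pkg_at(p3,whs1)}, keep {truck_at(t3,whs1)}, require {in(p3,t1), truck_at(t1,whs1)}
    → {in(p3,t1), truck_at(t1,whs1), truck_at(t3,whs1)}

== RESULT ==
["in(p3,t1)", "truck_at(t1,whs1)", "truck_at(t3,whs1)"]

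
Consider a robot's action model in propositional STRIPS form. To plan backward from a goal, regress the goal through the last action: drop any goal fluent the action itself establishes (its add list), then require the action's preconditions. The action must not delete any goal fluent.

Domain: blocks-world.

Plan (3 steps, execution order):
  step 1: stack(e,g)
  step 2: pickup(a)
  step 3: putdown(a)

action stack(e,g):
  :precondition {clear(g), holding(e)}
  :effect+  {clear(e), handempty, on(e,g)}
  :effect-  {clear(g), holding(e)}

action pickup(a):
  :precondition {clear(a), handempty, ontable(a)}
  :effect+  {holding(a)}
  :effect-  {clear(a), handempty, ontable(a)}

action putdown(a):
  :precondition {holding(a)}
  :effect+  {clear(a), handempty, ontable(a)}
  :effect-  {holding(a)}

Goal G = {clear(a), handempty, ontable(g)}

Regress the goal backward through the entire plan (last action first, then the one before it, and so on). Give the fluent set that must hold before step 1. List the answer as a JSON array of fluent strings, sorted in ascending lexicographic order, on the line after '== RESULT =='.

Work backward from the goal:
  through step 3 (putdown(a)): drop {clear(a), handempty}, keep {ontable(g)}, require {holding(a)}
    → {holding(a), ontable(g)}
  through step 2 (pickup(a)): drop {holding(a)}, keep {ontable(g)}, require {clear(a), handempty, ontable(a)}
    → {clear(a), handempty, ontable(a), ontable(g)}
  through step 1 (stack(e,g)): drop {handempty}, keep {clear(a), ontable(a), ontable(g)}, require {clear(g), holding(e)}
    → {clear(a), clear(g), holding(e), ontable(a), ontable(g)}

== RESULT ==
["clear(a)", "clear(g)", "holding(e)", "ontable(a)", "ontable(g)"]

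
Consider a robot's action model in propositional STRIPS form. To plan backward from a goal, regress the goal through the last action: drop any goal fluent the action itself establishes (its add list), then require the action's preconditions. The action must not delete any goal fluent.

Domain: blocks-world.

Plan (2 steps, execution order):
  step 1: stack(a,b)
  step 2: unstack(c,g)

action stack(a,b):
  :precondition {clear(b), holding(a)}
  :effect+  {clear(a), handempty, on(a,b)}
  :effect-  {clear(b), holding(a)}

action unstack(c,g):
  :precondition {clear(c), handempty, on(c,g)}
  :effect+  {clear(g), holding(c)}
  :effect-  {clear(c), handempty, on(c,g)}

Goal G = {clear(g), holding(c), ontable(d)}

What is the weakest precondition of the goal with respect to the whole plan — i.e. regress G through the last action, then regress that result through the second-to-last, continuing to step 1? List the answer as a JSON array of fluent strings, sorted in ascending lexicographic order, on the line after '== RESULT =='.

Regress step by step:
  through step 2 (unstack(c,g)): drop {clear(g), holding(c)}, keep {ontable(d)}, require {clear(c), handempty, on(c,g)}
    → {clear(c), handempty, on(c,g), ontable(d)}
  through step 1 (stack(a,b)): drop {handempty}, keep {clear(c), on(c,g), ontable(d)}, require {clear(b), holding(a)}
    → {clear(b), clear(c), holding(a), on(c,g), ontable(d)}

== RESULT ==
["clear(b)", "clear(c)", "holding(a)", "on(c,g)", "ontable(d)"]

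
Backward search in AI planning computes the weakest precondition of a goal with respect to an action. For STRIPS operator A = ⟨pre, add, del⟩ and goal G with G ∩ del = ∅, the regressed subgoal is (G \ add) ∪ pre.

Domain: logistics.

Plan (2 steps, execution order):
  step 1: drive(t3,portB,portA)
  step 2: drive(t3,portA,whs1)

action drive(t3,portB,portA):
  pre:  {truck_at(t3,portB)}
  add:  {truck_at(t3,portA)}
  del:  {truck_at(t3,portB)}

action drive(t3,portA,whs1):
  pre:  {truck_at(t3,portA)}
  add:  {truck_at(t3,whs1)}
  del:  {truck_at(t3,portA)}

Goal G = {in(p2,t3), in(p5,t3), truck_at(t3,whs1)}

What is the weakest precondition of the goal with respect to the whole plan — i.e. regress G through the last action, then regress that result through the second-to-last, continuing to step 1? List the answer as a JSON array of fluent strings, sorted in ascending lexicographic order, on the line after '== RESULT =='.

Work backward from the goal:
  through step 2 (drive(t3,portA,whs1)): drop {truck_at(t3,whs1)}, keep {in(p2,t3), in(p5,t3)}, require {truck_at(t3,portA)}
    → {in(p2,t3), in(p5,t3), truck_at(t3,portA)}
  through step 1 (drive(t3,portB,portA)): drop {truck_at(t3,portA)}, keep {in(p2,t3), in(p5,t3)}, require {truck_at(t3,portB)}
    → {in(p2,t3), in(p5,t3), truck_at(t3,portB)}

== RESULT ==
["in(p2,t3)", "in(p5,t3)", "truck_at(t3,portB)"]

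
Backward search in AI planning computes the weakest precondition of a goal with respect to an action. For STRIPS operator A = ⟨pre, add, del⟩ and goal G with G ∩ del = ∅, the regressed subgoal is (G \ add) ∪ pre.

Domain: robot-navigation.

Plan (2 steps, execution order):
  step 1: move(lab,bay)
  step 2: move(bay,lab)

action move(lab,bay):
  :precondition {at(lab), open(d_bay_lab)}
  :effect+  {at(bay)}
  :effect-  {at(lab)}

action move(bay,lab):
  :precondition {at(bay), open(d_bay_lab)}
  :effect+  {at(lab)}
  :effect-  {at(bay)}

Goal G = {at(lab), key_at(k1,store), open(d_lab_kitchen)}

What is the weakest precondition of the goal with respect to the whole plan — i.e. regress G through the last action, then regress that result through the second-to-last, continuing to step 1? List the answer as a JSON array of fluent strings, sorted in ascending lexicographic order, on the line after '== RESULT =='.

Regress step by step:
  through step 2 (move(bay,lab)): drop {at(lab)}, keep {key_at(k1,store), open(d_lab_kitchen)}, require {at(bay), open(d_bay_lab)}
    → {at(bay), key_at(k1,store), open(d_bay_lab), open(d_lab_kitchen)}
  through step 1 (move(lab,bay)): drop {at(bay)}, keep {key_at(k1,store), open(d_bay_lab), open(d_lab_kitchen)}, require {at(lab), open(d_bay_lab)}
    → {at(lab), key_at(k1,store), open(d_bay_lab), open(d_lab_kitchen)}

== RESULT ==
["at(lab)", "key_at(k1,store)", "open(d_bay_lab)", "open(d_lab_kitchen)"]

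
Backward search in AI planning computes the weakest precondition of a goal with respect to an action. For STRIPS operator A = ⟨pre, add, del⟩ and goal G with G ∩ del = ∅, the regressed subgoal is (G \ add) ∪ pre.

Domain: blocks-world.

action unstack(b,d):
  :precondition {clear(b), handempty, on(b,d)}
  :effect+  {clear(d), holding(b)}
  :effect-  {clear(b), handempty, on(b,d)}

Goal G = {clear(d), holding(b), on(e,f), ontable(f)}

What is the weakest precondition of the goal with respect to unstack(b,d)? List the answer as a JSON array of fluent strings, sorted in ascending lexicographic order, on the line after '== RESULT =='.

Compute (G \ add) ∪ pre:
  G ∩ del = {}  (empty — regression defined)
  G \ add = {clear(d), holding(b), on(e,f), ontable(f)} \ {clear(d), holding(b)} = {on(e,f), ontable(f)}
  ∪ pre   = {on(e,f), ontable(f)} ∪ {clear(b), handempty, on(b,d)}
          = {clear(b), handempty, on(b,d), on(e,f), ontable(f)}

== RESULT ==
["clear(b)", "handempty", "on(b,d)", "on(e,f)", "ontable(f)"]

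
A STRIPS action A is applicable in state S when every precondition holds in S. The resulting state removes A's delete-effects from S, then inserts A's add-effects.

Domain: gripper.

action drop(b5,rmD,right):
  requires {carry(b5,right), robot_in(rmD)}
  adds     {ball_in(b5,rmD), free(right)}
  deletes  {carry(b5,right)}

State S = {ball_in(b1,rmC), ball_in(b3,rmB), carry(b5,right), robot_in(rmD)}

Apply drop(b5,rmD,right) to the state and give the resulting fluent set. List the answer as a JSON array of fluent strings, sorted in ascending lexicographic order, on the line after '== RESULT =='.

Compute (S \ del) ∪ add:
  pre ⊆ S: {carry(b5,right), robot_in(rmD)} ⊆ S  — applicable
  S \ del = {ball_in(b1,rmC), ball_in(b3,rmB), robot_in(rmD)}
  ∪ add   = {ball_in(b1,rmC), ball_in(b3,rmB), ball_in(b5,rmD), free(right), robot_in(rmD)}

== RESULT ==
["ball_in(b1,rmC)", "ball_in(b3,rmB)", "ball_in(b5,rmD)", "free(right)", "robot_in(rmD)"]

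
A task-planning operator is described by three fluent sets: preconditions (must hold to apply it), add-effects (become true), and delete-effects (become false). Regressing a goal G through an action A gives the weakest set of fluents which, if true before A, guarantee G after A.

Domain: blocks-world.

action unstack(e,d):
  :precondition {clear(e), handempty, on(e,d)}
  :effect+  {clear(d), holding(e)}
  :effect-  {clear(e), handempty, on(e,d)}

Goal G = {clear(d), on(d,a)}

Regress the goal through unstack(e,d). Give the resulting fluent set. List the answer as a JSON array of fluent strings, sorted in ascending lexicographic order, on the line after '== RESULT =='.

Regress:
  G ∩ del = {}  (empty — regression defined)
  G \ add = {clear(d), on(d,a)} \ {clear(d), holding(e)} = {on(d,a)}
  ∪ pre   = {on(d,a)} ∪ {clear(e), handempty, on(e,d)}
          = {clear(e), handempty, on(d,a), on(e,d)}

== RESULT ==
["clear(e)", "handempty", "on(d,a)", "on(e,d)"]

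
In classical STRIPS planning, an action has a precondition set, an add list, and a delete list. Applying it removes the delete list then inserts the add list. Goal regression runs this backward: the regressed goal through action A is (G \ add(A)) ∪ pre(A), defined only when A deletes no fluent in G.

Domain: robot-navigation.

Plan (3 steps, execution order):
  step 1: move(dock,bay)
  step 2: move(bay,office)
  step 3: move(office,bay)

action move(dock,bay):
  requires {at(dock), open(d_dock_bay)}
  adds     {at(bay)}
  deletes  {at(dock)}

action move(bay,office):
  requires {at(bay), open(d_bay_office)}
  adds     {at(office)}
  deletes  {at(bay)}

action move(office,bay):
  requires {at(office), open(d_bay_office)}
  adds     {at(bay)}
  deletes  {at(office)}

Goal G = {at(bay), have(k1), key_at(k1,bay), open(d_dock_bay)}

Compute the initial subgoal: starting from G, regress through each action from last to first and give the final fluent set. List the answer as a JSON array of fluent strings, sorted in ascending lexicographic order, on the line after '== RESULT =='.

Work backward from the goal:
  through step 3 (move(office,bay)): drop {at(bay)}, keep {have(k1), key_at(k1,bay), open(d_dock_bay)}, require {at(office), open(d_bay_office)}
    → {at(office), have(k1), key_at(k1,bay), open(d_bay_office), open(d_dock_bay)}
  through step 2 (move(bay,office)): drop {at(office)}, keep {have(k1), key_at(k1,bay), open(d_bay_office), open(d_dock_bay)}, require {at(bay), open(d_bay_office)}
    → {at(bay), have(k1), key_at(k1,bay), open(d_bay_office), open(d_dock_bay)}
  through step 1 (move(dock,bay)): drop {at(bay)}, keep {have(k1), key_at(k1,bay), open(d_bay_office), open(d_dock_bay)}, require {at(dock), open(d_dock_bay)}
    → {at(dock), have(k1), key_at(k1,bay), open(d_bay_office), open(d_dock_bay)}

== RESULT ==
["at(dock)", "have(k1)", "key_at(k1,bay)", "open(d_bay_office)", "open(d_dock_bay)"]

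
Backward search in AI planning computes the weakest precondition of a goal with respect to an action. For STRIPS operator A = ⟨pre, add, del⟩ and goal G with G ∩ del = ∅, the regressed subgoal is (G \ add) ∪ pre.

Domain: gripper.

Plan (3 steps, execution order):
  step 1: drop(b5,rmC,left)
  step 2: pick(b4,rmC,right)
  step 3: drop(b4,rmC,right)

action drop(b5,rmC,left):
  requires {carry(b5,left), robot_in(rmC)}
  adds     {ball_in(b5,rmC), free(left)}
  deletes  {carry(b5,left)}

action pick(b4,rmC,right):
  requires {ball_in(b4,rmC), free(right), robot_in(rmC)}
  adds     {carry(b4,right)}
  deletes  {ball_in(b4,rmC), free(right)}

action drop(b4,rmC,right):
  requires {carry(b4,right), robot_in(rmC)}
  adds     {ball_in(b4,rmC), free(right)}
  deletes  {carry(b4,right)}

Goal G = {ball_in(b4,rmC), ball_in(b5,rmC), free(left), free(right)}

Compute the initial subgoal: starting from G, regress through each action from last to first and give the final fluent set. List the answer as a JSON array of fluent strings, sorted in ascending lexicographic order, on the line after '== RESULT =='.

Work backward from the goal:
  through step 3 (drop(b4,rmC,right)): drop {ball_in(b4,rmC), free(right)}, keep {ball_in(b5,rmC), free(left)}, require {carry(b4,right), robot_in(rmC)}
    → {ball_in(b5,rmC), carry(b4,right), free(left), robot_in(rmC)}
  through step 2 (pick(b4,rmC,right)): drop {carry(b4,right)}, keep {ball_in(b5,rmC), free(left), robot_in(rmC)}, require {ball_in(b4,rmC), free(right), robot_in(rmC)}
    → {ball_in(b4,rmC), ball_in(b5,rmC), free(left), free(right), robot_in(rmC)}
  through step 1 (drop(b5,rmC,left)): drop {ball_in(b5,rmC), free(left)}, keep {ball_in(b4,rmC), free(right), robot_in(rmC)}, require {carry(b5,left), robot_in(rmC)}
    → {ball_in(b4,rmC), carry(b5,left), free(right), robot_in(rmC)}

== RESULT ==
["ball_in(b4,rmC)", "carry(b5,left)", "free(right)", "robot_in(rmC)"]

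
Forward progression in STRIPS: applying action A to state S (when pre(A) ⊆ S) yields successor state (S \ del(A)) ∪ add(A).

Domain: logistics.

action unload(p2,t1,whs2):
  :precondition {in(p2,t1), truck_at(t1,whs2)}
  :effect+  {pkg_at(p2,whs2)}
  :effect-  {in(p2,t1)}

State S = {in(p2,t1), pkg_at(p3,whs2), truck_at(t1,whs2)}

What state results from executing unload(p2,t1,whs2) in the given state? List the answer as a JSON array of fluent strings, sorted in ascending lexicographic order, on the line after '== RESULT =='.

Compute (S \ del) ∪ add:
  pre ⊆ S: {in(p2,t1), truck_at(t1,whs2)} ⊆ S  — applicable
  S \ del = {pkg_at(p3,whs2), truck_at(t1,whs2)}
  ∪ add   = {pkg_at(p2,whs2), pkg_at(p3,whs2), truck_at(t1,whs2)}

== RESULT ==
["pkg_at(p2,whs2)", "pkg_at(p3,whs2)", "truck_at(t1,whs2)"]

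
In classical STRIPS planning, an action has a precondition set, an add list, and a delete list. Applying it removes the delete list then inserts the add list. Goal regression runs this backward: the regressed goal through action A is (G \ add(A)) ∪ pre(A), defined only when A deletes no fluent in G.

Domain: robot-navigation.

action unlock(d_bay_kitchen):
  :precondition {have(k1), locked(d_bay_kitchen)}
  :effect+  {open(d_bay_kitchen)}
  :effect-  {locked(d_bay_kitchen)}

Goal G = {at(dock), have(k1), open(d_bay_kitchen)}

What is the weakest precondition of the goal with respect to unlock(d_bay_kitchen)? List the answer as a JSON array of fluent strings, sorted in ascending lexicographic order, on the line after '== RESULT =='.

Compute (G \ add) ∪ pre:
  G ∩ del = {}  (empty — regression defined)
  G \ add = {at(dock), have(k1), open(d_bay_kitchen)} \ {open(d_bay_kitchen)} = {at(dock), have(k1)}
  ∪ pre   = {at(dock), have(k1)} ∪ {have(k1), locked(d_bay_kitchen)}
          = {at(dock), have(k1), locked(d_bay_kitchen)}

== RESULT ==
["at(dock)", "have(k1)", "locked(d_bay_kitchen)"]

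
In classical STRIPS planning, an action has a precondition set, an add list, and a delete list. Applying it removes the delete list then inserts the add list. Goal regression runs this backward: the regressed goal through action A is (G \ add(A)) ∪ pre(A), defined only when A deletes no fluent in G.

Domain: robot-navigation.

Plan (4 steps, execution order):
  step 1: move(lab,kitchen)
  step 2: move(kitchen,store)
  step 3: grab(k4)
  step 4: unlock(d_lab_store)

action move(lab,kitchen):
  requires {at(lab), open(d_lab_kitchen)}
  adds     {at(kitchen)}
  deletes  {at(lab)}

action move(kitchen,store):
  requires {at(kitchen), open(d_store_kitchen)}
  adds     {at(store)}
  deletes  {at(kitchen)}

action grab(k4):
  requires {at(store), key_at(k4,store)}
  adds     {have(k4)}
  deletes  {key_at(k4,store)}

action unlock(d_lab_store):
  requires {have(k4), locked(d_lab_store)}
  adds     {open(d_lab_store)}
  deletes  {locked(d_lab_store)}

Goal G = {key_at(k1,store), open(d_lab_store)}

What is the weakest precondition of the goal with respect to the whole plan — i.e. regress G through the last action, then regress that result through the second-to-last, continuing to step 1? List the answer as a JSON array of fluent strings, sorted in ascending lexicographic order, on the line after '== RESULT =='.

Work backward from the goal:
  through step 4 (unlock(d_lab_store)): drop {open(d_lab_store)}, keep {key_at(k1,store)}, require {have(k4), locked(d_lab_store)}
    → {have(k4), key_at(k1,store), locked(d_lab_store)}
  through step 3 (grab(k4)): drop {have(k4)}, keep {key_at(k1,store), locked(d_lab_store)}, require {at(store), key_at(k4,store)}
    → {at(store), key_at(k1,store), key_at(k4,store), locked(d_lab_store)}
  through step 2 (move(kitchen,store)): drop {at(store)}, keep {key_at(k1,store), key_at(k4,store), locked(d_lab_store)}, require {at(kitchen), open(d_store_kitchen)}
    → {at(kitchen), key_at(k1,store), key_at(k4,store), locked(d_lab_store), open(d_store_kitchen)}
  through step 1 (move(lab,kitchen)): drop {at(kitchen)}, keep {key_at(k1,store), key_at(k4,store), locked(d_lab_store), open(d_store_kitchen)}, require {at(lab), open(d_lab_kitchen)}
    → {at(lab), key_at(k1,store), key_at(k4,store), locked(d_lab_store), open(d_lab_kitchen), open(d_store_kitchen)}

== RESULT ==
["at(lab)", "key_at(k1,store)", "key_at(k4,store)", "locked(d_lab_store)", "open(d_lab_kitchen)", "open(d_store_kitchen)"]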